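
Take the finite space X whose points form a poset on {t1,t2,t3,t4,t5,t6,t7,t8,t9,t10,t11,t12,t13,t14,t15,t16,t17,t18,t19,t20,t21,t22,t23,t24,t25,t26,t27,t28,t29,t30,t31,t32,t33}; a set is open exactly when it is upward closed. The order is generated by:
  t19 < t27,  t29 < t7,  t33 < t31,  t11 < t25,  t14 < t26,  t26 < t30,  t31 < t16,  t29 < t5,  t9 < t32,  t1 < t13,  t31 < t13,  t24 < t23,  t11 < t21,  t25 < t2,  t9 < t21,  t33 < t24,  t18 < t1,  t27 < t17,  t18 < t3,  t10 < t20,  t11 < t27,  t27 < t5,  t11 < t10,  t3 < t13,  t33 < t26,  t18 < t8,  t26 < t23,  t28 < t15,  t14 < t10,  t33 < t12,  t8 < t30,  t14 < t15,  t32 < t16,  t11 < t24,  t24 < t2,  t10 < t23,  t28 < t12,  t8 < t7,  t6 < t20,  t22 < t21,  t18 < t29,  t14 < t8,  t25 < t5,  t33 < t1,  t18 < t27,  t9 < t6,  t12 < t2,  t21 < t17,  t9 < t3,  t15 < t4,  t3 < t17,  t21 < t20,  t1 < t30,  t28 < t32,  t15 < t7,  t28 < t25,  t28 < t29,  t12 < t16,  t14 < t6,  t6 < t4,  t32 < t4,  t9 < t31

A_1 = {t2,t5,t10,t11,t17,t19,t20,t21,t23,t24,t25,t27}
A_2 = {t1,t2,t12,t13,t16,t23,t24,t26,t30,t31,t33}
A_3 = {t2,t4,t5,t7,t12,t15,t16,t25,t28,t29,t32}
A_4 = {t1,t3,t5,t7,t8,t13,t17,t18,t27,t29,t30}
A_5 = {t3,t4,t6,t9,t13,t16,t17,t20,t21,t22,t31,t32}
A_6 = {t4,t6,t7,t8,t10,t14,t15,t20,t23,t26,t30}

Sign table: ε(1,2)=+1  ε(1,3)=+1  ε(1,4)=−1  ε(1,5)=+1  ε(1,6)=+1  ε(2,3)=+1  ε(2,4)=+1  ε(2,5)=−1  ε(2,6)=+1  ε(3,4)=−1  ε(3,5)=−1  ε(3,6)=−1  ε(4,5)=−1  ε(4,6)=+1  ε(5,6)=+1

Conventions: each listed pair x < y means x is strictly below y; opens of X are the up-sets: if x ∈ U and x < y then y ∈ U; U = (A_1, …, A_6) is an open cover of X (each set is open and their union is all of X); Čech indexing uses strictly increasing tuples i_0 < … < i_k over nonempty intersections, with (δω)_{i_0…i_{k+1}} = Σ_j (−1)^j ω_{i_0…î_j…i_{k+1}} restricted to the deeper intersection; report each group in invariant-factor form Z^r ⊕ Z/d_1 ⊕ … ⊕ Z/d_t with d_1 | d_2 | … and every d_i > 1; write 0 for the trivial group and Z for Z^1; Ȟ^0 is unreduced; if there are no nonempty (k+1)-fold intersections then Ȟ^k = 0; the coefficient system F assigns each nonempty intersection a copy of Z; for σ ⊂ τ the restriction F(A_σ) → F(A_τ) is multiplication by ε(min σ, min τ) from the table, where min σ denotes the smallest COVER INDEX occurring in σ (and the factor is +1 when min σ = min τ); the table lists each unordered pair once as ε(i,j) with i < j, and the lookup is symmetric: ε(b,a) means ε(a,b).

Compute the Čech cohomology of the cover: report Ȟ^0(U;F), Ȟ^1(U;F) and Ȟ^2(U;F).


Ȟ^0(U;F) ≅ 0,  Ȟ^1(U;F) ≅ Z/2,  Ȟ^2(U;F) ≅ Z

nerve of the cover:
  A12={t2,t23,t24} A13={t2,t5,t25} A14={t5,t17,t27} A15={t17,t20,t21} A16={t10,t20,t23} A23={t2,t12,t16} A24={t1,t13,t30} A25={t13,t16,t31} A26={t23,t26,t30} A34={t5,t7,t29} A35={t4,t16,t32} A36={t4,t7,t15} A45={t3,t13,t17} A46={t7,t8,t30} A56={t4,t6,t20}
  A123={t2} A126={t23} A134={t5} A145={t17} A156={t20} A235={t16} A245={t13} A246={t30} A346={t7} A356={t4}
C dims 6,15,10; δ0: rk 6, SNF 1^5·2; δ1: rk 9, SNF 1^9
Ȟ^0 = (6 − 6) − 0 = 0, so Ȟ^0 ≅ 0
Ȟ^1 = (15 − 9) − 6 = 0 plus torsion [2], so Ȟ^1 ≅ Z/2
Ȟ^2 = (10 − 0) − 9 = 1, so Ȟ^2 ≅ Z


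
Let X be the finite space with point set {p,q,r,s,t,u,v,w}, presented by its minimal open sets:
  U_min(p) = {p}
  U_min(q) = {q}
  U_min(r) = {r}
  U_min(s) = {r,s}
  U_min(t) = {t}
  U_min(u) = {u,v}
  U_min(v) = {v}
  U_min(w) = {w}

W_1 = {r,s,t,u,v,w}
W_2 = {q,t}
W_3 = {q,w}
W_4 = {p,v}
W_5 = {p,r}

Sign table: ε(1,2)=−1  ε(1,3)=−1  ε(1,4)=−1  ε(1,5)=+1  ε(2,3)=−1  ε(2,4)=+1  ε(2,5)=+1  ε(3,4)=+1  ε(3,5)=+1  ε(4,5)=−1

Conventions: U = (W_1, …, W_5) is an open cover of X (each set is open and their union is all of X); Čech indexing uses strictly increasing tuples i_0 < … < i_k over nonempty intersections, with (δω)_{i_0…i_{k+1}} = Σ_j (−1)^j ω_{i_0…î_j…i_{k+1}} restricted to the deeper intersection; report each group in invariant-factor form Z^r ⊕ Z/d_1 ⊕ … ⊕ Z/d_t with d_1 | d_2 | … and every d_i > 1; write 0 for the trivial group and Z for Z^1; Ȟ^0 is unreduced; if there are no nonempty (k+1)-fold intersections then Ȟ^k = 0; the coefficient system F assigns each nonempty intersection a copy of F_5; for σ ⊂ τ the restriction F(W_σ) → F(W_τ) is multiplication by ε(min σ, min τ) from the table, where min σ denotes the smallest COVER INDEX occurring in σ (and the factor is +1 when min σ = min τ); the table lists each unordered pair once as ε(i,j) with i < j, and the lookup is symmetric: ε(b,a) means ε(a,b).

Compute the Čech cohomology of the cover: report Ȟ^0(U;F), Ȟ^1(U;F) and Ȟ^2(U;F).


Ȟ^0 ≅ 0, Ȟ^1 ≅ Z/5, Ȟ^2 ≅ 0

nonempty intersections:
  W12={t} W13={w} W14={v} W15={r} W23={q} W45={p}
C dims 5,6; δ0: rk_F5 5
Ȟ^0: (5−5)−0=0 ⇒ 0
Ȟ^1: (6−0)−5=1 ⇒ Z/5
Ȟ^2: (0−0)−0=0 ⇒ 0


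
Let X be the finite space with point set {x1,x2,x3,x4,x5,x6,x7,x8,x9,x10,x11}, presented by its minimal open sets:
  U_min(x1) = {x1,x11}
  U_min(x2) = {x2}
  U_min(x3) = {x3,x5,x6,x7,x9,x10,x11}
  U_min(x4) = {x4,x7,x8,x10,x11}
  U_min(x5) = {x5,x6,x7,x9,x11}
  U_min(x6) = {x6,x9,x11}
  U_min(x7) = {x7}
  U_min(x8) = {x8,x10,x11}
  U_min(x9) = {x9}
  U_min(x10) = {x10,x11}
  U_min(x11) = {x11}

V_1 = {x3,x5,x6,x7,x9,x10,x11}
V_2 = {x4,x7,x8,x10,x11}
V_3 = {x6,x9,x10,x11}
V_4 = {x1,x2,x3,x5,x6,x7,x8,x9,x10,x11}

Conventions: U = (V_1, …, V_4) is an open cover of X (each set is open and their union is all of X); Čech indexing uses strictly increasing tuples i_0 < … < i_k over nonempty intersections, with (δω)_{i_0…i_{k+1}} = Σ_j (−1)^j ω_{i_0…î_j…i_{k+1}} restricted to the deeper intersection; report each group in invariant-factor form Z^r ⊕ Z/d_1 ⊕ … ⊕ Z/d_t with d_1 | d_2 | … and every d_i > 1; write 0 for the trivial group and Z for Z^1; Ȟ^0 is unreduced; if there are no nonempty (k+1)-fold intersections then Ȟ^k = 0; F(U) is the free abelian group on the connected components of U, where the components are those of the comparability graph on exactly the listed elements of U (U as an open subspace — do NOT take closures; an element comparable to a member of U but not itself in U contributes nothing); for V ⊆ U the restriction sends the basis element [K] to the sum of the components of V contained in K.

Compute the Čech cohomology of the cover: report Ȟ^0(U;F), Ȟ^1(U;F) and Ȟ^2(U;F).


nonempty intersections:
  V12={x7,x10,x11} V13={x6,x9,x10,x11} V14={x3,x5,x6,x7,x9,x10,x11} V23={x10,x11} V24={x7,x8,x10,x11} V34={x6,x9,x10,x11}
  V123={x10,x11} V124={x7,x10,x11} V134={x6,x9,x10,x11} V234={x10,x11}
  V1234={x10,x11}
components per intersection:
  V1: {x3,x5,x6,x7,x9,x10,x11}
  V2: {x4,x7,x8,x10,x11}
  V3: {x6,x9,x10,x11}
  V4: {x1,x3,x5,x6,x7,x8,x9,x10,x11} {x2}
  V12: {x7} {x10,x11}
  V13: {x6,x9,x10,x11}
  V14: {x3,x5,x6,x7,x9,x10,x11}
  V23: {x10,x11}
  V24: {x7} {x8,x10,x11}
  V34: {x6,x9,x10,x11}
  V123: {x10,x11}
  V124: {x7} {x10,x11}
  V134: {x6,x9,x10,x11}
  V234: {x10,x11}
  V1234: {x10,x11}
C dims 5,8,5,1; δ0: rk 3, SNF 1^3; δ1: rk 4, SNF 1^4; δ2: rk 1, SNF 1^1
Ȟ^0: (5−3)−0=2 ⇒ Z^2
Ȟ^1: (8−4)−3=1 ⇒ Z
Ȟ^2: (5−1)−4=0 ⇒ 0

Ȟ^0 ≅ Z^2, Ȟ^1 ≅ Z, Ȟ^2 ≅ 0


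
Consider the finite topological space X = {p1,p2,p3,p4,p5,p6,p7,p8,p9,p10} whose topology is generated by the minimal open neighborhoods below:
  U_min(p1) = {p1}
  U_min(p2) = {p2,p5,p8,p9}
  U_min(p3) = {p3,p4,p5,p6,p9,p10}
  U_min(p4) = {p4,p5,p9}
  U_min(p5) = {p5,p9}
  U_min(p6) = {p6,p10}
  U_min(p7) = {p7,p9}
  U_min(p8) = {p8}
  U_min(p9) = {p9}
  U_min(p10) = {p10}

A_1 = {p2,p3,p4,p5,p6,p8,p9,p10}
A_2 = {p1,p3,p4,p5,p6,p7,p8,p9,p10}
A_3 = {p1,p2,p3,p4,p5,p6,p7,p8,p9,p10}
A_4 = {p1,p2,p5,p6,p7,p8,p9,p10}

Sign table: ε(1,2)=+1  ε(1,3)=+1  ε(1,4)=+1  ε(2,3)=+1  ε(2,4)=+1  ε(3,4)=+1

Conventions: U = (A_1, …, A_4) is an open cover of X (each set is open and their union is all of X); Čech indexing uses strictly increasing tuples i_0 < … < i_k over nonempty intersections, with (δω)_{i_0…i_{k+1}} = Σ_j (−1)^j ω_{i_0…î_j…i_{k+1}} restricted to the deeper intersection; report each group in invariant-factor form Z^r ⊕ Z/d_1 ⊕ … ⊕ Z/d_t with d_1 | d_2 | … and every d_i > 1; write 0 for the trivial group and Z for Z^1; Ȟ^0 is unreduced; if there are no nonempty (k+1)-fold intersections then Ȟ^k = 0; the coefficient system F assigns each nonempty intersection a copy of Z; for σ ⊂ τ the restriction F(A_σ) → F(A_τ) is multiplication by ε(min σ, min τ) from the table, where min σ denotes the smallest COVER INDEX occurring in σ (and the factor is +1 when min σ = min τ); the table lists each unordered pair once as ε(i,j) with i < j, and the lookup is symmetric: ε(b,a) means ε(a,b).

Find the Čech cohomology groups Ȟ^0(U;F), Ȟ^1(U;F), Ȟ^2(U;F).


Ȟ^0(U;F) ≅ Z,  Ȟ^1(U;F) ≅ 0,  Ȟ^2(U;F) ≅ 0

nerve of the cover:
  A12={p3,p4,p5,p6,p8,p9,p10} A13={p2,p3,p4,p5,p6,p8,p9,p10} A14={p2,p5,p6,p8,p9,p10} A23={p1,p3,p4,p5,p6,p7,p8,p9,p10} A24={p1,p5,p6,p7,p8,p9,p10} A34={p1,p2,p5,p6,p7,p8,p9,p10}
  A123={p3,p4,p5,p6,p8,p9,p10} A124={p5,p6,p8,p9,p10} A134={p2,p5,p6,p8,p9,p10} A234={p1,p5,p6,p7,p8,p9,p10}
  A1234={p5,p6,p8,p9,p10}
C dims 4,6,4,1; δ0: rk 3, SNF 1^3; δ1: rk 3, SNF 1^3; δ2: rk 1, SNF 1^1
Ȟ^0 = (4 − 3) − 0 = 1, so Ȟ^0 ≅ Z
Ȟ^1 = (6 − 3) − 3 = 0, so Ȟ^1 ≅ 0
Ȟ^2 = (4 − 1) − 3 = 0, so Ȟ^2 ≅ 0


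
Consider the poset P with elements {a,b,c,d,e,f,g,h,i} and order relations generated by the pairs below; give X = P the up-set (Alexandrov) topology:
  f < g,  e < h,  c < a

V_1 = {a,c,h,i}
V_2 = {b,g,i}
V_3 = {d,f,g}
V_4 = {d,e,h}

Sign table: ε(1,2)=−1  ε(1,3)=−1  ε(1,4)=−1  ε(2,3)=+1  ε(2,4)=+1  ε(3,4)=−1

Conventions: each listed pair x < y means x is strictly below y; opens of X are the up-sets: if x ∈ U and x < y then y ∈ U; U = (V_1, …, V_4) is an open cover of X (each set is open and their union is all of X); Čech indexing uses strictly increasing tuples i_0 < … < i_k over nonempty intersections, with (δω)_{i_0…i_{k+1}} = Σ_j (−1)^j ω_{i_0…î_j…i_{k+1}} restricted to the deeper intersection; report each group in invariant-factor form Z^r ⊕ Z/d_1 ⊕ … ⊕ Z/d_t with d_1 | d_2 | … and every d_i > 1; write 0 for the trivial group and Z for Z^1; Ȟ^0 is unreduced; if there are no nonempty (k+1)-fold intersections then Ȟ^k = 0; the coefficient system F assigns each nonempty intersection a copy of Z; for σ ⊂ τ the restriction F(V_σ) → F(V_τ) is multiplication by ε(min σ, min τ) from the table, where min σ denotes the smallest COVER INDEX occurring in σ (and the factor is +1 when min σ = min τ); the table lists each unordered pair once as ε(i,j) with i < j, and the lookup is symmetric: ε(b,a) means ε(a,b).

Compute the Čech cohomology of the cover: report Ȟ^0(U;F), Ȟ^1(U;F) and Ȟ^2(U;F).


cover nerve:
  V12={i} V14={h} V23={g} V34={d}
C dims 4,4; δ0: rk 4, SNF 1^3·2
Ȟ^0: (4−4)−0=0 ⇒ 0
Ȟ^1: (4−0)−4=0 plus torsion [2] ⇒ Z/2
Ȟ^2: (0−0)−0=0 ⇒ 0

Ȟ^0(U;F) ≅ 0; Ȟ^1(U;F) ≅ Z/2; Ȟ^2(U;F) ≅ 0


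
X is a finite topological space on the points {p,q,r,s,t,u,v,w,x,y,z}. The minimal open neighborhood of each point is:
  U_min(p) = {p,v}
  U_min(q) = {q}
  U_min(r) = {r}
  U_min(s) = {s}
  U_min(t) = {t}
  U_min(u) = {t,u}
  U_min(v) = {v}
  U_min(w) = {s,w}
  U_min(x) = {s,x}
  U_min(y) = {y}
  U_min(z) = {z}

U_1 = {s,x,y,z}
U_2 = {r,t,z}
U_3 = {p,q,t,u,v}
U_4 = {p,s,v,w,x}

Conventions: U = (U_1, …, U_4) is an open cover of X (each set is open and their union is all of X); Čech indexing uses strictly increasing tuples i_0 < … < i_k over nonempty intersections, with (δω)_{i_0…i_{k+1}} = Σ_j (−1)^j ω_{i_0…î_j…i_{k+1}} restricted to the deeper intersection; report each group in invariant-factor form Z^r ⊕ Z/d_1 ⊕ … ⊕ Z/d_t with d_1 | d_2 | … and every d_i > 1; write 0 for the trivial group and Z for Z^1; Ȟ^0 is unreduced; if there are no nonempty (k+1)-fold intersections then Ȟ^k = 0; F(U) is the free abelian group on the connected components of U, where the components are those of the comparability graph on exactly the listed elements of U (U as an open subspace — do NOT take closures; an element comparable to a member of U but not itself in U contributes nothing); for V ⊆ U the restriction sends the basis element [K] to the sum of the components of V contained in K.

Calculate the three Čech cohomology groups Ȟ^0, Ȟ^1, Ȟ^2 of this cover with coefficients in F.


Ȟ^0 = Z^7; Ȟ^1 = 0; Ȟ^2 = 0

intersection data:
  U12={z} U14={s,x} U23={t} U34={p,v}
components per intersection:
  U1: {s,x} {y} {z}
  U2: {r} {t} {z}
  U3: {p,v} {q} {t,u}
  U4: {p,v} {s,w,x}
  U12: {z}
  U14: {s,x}
  U23: {t}
  U34: {p,v}
C dims 11,4; δ0: rk 4, SNF 1^4
Ȟ^0 = (11 − 4) − 0 = 7, so Ȟ^0 ≅ Z^7
Ȟ^1 = (4 − 0) − 4 = 0, so Ȟ^1 ≅ 0
Ȟ^2 = (0 − 0) − 0 = 0, so Ȟ^2 ≅ 0


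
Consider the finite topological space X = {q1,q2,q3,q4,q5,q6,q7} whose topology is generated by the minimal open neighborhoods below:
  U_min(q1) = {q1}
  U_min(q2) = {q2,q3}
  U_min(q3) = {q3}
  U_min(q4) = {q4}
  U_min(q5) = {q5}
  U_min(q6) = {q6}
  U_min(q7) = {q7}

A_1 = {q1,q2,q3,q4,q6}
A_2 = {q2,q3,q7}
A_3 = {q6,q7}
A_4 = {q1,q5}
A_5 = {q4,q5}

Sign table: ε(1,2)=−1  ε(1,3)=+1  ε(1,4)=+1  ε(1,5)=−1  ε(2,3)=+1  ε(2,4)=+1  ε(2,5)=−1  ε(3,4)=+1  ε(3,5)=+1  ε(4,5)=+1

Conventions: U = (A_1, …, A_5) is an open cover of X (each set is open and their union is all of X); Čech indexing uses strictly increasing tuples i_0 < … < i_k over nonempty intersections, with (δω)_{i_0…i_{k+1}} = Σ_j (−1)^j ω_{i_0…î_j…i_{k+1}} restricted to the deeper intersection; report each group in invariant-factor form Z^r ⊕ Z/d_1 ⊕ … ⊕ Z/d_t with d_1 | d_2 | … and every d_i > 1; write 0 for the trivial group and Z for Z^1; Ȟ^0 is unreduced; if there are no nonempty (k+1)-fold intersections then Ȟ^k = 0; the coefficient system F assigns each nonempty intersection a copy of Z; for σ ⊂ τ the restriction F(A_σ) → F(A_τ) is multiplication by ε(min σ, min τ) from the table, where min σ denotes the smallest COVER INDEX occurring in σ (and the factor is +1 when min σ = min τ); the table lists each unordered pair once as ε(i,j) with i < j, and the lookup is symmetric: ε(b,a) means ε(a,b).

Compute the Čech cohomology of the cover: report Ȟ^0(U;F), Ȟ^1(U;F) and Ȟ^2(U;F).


nerve of the cover:
  A12={q2,q3} A13={q6} A14={q1} A15={q4} A23={q7} A45={q5}
C dims 5,6; δ0: rk 5, SNF 1^4·2
Ȟ^0 = (5 − 5) − 0 = 0, so Ȟ^0 ≅ 0
Ȟ^1 = (6 − 0) − 5 = 1 plus torsion [2], so Ȟ^1 ≅ Z ⊕ Z/2
Ȟ^2 = (0 − 0) − 0 = 0, so Ȟ^2 ≅ 0

Ȟ^0(U;F) ≅ 0, Ȟ^1(U;F) ≅ Z ⊕ Z/2, Ȟ^2(U;F) ≅ 0


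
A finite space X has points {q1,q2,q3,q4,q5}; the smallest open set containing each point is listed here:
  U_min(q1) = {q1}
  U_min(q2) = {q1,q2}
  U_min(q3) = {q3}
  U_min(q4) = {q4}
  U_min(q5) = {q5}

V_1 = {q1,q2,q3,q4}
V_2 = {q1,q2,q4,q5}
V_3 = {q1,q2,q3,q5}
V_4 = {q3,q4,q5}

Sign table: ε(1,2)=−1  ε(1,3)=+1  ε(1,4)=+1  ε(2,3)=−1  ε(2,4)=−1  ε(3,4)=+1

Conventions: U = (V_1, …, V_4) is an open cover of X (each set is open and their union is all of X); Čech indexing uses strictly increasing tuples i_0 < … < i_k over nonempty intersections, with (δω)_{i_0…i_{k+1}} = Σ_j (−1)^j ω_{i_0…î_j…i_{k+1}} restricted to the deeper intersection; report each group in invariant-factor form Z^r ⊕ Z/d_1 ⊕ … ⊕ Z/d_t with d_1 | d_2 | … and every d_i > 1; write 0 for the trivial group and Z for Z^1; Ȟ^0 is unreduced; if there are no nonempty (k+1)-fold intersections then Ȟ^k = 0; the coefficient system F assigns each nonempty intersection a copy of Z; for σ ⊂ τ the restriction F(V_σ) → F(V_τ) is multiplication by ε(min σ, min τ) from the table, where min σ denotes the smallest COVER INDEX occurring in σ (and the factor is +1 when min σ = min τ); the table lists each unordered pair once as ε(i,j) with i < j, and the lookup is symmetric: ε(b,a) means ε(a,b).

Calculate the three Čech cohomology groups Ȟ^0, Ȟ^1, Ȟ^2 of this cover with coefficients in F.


Ȟ^0(U;F) ≅ Z, Ȟ^1(U;F) ≅ 0, Ȟ^2(U;F) ≅ Z

intersection data:
  V12={q1,q2,q4} V13={q1,q2,q3} V14={q3,q4} V23={q1,q2,q5} V24={q4,q5} V34={q3,q5}
  V123={q1,q2} V124={q4} V134={q3} V234={q5}
C dims 4,6,4; δ0: rk 3, SNF 1^3; δ1: rk 3, SNF 1^3
Ȟ^0 = (4 − 3) − 0 = 1, so Ȟ^0 ≅ Z
Ȟ^1 = (6 − 3) − 3 = 0, so Ȟ^1 ≅ 0
Ȟ^2 = (4 − 0) − 3 = 1, so Ȟ^2 ≅ Z


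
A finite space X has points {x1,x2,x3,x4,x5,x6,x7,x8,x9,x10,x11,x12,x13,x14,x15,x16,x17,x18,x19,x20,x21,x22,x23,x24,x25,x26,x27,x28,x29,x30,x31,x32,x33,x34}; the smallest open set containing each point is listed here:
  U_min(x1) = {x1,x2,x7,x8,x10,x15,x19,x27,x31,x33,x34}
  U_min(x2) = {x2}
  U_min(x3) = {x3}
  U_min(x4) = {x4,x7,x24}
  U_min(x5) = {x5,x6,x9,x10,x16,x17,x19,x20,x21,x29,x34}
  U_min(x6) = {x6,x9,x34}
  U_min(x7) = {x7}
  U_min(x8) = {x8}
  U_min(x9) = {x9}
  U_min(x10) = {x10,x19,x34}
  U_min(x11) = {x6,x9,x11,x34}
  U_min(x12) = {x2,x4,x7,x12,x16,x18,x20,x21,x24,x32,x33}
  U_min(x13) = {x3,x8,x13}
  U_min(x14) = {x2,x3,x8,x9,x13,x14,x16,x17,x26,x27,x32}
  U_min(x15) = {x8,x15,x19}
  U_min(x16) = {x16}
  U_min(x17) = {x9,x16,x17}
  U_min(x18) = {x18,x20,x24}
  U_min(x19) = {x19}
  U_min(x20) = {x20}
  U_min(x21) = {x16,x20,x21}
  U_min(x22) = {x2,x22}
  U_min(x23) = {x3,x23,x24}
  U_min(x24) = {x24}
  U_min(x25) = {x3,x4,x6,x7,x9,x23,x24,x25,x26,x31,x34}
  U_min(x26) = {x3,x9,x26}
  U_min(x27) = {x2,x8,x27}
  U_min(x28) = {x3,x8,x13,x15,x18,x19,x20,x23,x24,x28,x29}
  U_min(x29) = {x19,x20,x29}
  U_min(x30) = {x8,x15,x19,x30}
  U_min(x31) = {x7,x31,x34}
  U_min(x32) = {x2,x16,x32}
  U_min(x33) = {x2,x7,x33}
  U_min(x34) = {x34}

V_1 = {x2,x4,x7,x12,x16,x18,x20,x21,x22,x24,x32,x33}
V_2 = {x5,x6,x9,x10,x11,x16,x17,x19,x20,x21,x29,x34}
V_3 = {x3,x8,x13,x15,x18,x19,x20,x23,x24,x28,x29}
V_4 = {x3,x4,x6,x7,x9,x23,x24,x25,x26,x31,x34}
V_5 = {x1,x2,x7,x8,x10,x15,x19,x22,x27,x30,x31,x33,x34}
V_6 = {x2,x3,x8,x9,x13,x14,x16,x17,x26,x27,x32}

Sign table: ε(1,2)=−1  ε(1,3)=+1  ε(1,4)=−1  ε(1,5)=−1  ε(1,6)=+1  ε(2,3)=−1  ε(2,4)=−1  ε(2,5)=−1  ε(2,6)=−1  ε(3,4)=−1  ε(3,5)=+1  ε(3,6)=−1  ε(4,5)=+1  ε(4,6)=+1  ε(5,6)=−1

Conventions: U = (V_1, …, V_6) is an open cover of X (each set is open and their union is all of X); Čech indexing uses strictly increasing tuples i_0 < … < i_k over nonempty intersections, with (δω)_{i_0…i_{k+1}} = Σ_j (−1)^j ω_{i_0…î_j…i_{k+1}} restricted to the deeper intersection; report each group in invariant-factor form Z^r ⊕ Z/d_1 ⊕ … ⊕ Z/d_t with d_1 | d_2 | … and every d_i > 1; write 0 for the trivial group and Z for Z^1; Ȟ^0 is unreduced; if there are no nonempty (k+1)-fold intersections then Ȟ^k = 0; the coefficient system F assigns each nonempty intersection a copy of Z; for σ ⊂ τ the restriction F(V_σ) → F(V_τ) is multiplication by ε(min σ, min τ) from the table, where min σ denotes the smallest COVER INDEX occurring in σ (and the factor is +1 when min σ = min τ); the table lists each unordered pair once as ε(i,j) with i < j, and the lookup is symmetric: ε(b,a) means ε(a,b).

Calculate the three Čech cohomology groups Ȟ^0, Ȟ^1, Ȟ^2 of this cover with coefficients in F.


Ȟ^0(U;F) ≅ 0, Ȟ^1(U;F) ≅ Z/2, Ȟ^2(U;F) ≅ Z

nerve of the cover:
  V12={x16,x20,x21} V13={x18,x20,x24} V14={x4,x7,x24} V15={x2,x7,x22,x33} V16={x2,x16,x32} V23={x19,x20,x29} V24={x6,x9,x34} V25={x10,x19,x34} V26={x9,x16,x17} V34={x3,x23,x24} V35={x8,x15,x19} V36={x3,x8,x13} V45={x7,x31,x34} V46={x3,x9,x26} V56={x2,x8,x27}
  V123={x20} V126={x16} V134={x24} V145={x7} V156={x2} V235={x19} V245={x34} V246={x9} V346={x3} V356={x8}
C dims 6,15,10; δ0: rk 6, SNF 1^5·2; δ1: rk 9, SNF 1^9
Ȟ^0 = (6 − 6) − 0 = 0, so Ȟ^0 ≅ 0
Ȟ^1 = (15 − 9) − 6 = 0 plus torsion [2], so Ȟ^1 ≅ Z/2
Ȟ^2 = (10 − 0) − 9 = 1, so Ȟ^2 ≅ Z


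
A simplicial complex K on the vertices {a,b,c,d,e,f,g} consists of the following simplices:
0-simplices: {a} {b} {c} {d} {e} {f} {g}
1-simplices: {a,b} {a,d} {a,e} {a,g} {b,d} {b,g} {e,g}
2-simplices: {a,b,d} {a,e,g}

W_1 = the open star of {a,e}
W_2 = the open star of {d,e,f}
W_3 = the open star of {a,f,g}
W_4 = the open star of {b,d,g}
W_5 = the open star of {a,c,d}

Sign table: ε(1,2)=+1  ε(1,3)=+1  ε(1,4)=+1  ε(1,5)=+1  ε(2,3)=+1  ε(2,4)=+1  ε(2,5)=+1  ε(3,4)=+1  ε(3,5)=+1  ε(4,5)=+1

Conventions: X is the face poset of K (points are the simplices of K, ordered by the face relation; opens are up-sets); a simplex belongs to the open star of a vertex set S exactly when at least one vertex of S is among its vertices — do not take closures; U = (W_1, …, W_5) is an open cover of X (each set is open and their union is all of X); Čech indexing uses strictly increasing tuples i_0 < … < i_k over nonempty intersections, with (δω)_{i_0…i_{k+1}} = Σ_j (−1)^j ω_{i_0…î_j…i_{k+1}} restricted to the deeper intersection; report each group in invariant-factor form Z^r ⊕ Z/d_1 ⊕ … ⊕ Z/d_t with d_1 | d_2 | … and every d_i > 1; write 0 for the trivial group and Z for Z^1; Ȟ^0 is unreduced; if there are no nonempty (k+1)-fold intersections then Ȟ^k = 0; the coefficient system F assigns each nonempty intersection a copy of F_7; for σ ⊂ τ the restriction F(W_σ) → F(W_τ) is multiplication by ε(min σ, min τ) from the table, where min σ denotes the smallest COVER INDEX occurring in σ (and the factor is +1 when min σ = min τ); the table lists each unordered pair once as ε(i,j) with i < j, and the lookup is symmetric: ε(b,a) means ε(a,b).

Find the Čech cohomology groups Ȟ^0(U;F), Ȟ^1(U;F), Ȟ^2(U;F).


cover nerve:
  W1={{a},{e},{a,b},{a,d},{a,e},{a,g},{e,g},{a,b,d},{a,e,g}} W2={{d},{e},{f},{a,d},{a,e},{b,d},{e,g},{a,b,d},{a,e,g}} W3={{a},{f},{g},{a,b},{a,d},{a,e},{a,g},{b,g},{e,g},{a,b,d},{a,e,g}} W4={{b},{d},{g},{a,b},{a,d},{a,g},{b,d},{b,g},{e,g},{a,b,d},{a,e,g}} W5={{a},{c},{d},{a,b},{a,d},{a,e},{a,g},{b,d},{a,b,d},{a,e,g}}
  W12={{e},{a,d},{a,e},{e,g},{a,b,d},{a,e,g}} W13={{a},{a,b},{a,d},{a,e},{a,g},{e,g},{a,b,d},{a,e,g}} W14={{a,b},{a,d},{a,g},{e,g},{a,b,d},{a,e,g}} W15={{a},{a,b},{a,d},{a,e},{a,g},{a,b,d},{a,e,g}} W23={{f},{a,d},{a,e},{e,g},{a,b,d},{a,e,g}} W24={{d},{a,d},{b,d},{e,g},{a,b,d},{a,e,g}} W25={{d},{a,d},{a,e},{b,d},{a,b,d},{a,e,g}} W34={{g},{a,b},{a,d},{a,g},{b,g},{e,g},{a,b,d},{a,e,g}} W35={{a},{a,b},{a,d},{a,e},{a,g},{a,b,d},{a,e,g}} W45={{d},{a,b},{a,d},{a,g},{b,d},{a,b,d},{a,e,g}}
  W123={{a,d},{a,e},{e,g},{a,b,d},{a,e,g}} W124={{a,d},{e,g},{a,b,d},{a,e,g}} W125={{a,d},{a,e},{a,b,d},{a,e,g}} W134={{a,b},{a,d},{a,g},{e,g},{a,b,d},{a,e,g}} W135={{a},{a,b},{a,d},{a,e},{a,g},{a,b,d},{a,e,g}} W145={{a,b},{a,d},{a,g},{a,b,d},{a,e,g}} W234={{a,d},{e,g},{a,b,d},{a,e,g}} W235={{a,d},{a,e},{a,b,d},{a,e,g}} W245={{d},{a,d},{b,d},{a,b,d},{a,e,g}} W345={{a,b},{a,d},{a,g},{a,b,d},{a,e,g}}
  W1234={{a,d},{e,g},{a,b,d},{a,e,g}} W1235={{a,d},{a,e},{a,b,d},{a,e,g}} W1245={{a,d},{a,b,d},{a,e,g}} W1345={{a,b},{a,d},{a,g},{a,b,d},{a,e,g}} W2345={{a,d},{a,b,d},{a,e,g}}
  W12345={{a,d},{a,b,d},{a,e,g}}
C dims 5,10,10,5; δ0: rk_F7 4; δ1: rk_F7 6; δ2: rk_F7 4
Ȟ^0: (5−4)−0=1 ⇒ Z/7
Ȟ^1: (10−6)−4=0 ⇒ 0
Ȟ^2: (10−4)−6=0 ⇒ 0

Ȟ^0 ≅ Z/7; Ȟ^1 ≅ 0; Ȟ^2 ≅ 0


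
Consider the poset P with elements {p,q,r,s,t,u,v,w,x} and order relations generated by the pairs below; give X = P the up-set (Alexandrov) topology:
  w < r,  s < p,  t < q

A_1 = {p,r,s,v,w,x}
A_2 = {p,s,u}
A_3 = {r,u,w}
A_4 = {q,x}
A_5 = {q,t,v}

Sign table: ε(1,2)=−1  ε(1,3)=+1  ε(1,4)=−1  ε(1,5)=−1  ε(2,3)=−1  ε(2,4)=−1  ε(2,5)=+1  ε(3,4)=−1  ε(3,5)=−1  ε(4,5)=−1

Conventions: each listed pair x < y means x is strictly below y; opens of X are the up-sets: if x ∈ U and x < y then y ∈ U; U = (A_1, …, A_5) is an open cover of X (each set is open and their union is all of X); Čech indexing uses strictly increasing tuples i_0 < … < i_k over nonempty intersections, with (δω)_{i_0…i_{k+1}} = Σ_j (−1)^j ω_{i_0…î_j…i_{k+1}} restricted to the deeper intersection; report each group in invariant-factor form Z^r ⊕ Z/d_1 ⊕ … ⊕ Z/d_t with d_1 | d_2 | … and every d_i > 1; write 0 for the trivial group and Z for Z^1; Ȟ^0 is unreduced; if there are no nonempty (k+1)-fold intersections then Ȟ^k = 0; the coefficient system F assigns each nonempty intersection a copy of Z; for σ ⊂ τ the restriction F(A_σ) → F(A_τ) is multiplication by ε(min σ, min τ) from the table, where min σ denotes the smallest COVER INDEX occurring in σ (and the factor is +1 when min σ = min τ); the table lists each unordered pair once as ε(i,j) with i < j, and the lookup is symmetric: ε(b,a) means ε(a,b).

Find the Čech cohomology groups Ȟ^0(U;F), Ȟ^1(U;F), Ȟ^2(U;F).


nonempty intersections:
  A12={p,s} A13={r,w} A14={x} A15={v} A23={u} A45={q}
C dims 5,6; δ0: rk 5, SNF 1^4·2
Ȟ^0: (5−5)−0=0 ⇒ 0
Ȟ^1: (6−0)−5=1 plus torsion [2] ⇒ Z ⊕ Z/2
Ȟ^2: (0−0)−0=0 ⇒ 0

Ȟ^0 = 0, Ȟ^1 = Z ⊕ Z/2, Ȟ^2 = 0


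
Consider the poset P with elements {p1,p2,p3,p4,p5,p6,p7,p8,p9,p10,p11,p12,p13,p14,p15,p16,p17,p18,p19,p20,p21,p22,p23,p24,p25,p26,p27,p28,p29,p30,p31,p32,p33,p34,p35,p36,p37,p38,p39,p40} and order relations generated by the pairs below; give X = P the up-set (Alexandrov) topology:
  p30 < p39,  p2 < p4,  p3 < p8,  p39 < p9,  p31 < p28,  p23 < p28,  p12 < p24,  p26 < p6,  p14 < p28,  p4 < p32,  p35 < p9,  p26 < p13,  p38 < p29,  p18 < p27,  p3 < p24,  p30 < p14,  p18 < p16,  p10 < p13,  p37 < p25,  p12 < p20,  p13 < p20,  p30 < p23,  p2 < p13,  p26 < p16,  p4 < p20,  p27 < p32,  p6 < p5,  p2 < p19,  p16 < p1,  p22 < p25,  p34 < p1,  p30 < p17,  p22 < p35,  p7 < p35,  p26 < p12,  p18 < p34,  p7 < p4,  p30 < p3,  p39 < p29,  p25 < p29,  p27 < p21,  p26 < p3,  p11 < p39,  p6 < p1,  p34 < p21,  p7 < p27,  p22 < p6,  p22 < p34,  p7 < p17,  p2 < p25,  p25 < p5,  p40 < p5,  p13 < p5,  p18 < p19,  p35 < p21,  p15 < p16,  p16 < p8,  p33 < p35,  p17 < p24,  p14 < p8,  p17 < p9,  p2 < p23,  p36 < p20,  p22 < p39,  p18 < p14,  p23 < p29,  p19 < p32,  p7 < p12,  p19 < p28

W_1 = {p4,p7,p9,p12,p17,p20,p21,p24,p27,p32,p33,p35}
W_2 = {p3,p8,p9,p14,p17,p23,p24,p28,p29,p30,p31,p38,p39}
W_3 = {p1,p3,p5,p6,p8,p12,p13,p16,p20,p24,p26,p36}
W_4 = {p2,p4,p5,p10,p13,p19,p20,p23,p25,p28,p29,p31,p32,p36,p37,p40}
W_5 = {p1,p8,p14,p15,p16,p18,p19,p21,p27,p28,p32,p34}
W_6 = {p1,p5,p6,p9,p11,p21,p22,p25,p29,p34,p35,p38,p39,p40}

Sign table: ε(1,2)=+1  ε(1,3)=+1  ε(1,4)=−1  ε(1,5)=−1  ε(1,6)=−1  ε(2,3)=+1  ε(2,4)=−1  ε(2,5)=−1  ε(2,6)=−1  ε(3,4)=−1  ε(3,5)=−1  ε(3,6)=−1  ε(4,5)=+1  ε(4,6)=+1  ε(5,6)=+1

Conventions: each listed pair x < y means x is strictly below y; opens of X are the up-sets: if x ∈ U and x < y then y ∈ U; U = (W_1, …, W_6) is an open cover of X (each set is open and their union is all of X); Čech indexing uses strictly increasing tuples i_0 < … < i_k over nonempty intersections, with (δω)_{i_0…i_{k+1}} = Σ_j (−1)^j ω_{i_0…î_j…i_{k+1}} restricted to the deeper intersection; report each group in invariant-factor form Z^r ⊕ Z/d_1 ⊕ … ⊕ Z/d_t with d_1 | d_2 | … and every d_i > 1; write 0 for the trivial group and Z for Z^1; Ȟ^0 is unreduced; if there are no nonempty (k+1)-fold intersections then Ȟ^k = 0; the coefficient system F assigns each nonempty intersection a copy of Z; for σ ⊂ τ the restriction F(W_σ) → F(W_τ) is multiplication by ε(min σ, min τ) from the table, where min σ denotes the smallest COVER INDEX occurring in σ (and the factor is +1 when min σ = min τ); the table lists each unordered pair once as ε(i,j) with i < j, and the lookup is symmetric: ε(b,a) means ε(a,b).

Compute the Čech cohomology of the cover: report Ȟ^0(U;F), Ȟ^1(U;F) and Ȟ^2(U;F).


Ȟ^0 ≅ Z,  Ȟ^1 ≅ 0,  Ȟ^2 ≅ Z/2

intersection data:
  W12={p9,p17,p24} W13={p12,p20,p24} W14={p4,p20,p32} W15={p21,p27,p32} W16={p9,p21,p35} W23={p3,p8,p24} W24={p23,p28,p29,p31} W25={p8,p14,p28} W26={p9,p29,p38,p39} W34={p5,p13,p20,p36} W35={p1,p8,p16} W36={p1,p5,p6} W45={p19,p28,p32} W46={p5,p25,p29,p40} W56={p1,p21,p34}
  W123={p24} W126={p9} W134={p20} W145={p32} W156={p21} W235={p8} W245={p28} W246={p29} W346={p5} W356={p1}
C dims 6,15,10; δ0: rk 5, SNF 1^5; δ1: rk 10, SNF 1^9·2
Ȟ^0 = (6 − 5) − 0 = 1, so Ȟ^0 ≅ Z
Ȟ^1 = (15 − 10) − 5 = 0, so Ȟ^1 ≅ 0
Ȟ^2 = (10 − 0) − 10 = 0 plus torsion [2], so Ȟ^2 ≅ Z/2


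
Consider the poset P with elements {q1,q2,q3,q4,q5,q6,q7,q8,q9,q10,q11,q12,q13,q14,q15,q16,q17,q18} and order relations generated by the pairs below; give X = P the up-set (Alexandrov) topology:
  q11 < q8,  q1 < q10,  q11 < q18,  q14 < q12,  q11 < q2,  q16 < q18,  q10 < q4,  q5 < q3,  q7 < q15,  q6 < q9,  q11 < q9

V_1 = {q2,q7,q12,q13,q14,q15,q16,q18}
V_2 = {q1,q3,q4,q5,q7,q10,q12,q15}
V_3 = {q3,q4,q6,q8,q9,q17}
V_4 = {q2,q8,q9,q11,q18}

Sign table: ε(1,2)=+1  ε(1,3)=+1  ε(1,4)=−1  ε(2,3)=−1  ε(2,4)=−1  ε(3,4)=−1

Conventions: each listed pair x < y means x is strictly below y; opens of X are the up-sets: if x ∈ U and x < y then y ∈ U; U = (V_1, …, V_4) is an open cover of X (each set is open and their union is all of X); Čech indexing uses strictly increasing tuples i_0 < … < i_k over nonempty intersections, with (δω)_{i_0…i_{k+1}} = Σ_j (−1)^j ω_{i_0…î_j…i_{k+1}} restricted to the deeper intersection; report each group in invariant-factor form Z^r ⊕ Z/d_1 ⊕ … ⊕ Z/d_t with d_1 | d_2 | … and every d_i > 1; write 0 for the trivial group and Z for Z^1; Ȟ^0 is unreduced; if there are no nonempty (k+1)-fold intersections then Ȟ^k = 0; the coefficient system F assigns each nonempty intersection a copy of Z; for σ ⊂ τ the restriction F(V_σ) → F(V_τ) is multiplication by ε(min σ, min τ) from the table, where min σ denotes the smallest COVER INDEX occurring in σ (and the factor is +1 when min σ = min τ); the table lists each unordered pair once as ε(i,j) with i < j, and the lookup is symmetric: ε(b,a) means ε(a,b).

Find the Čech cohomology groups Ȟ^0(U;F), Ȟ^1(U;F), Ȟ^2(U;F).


Ȟ^0(U;F) ≅ 0; Ȟ^1(U;F) ≅ Z/2; Ȟ^2(U;F) ≅ 0

intersection data:
  V12={q7,q12,q15} V14={q2,q18} V23={q3,q4} V34={q8,q9}
C dims 4,4; δ0: rk 4, SNF 1^3·2
Ȟ^0 = (4 − 4) − 0 = 0, so Ȟ^0 ≅ 0
Ȟ^1 = (4 − 0) − 4 = 0 plus torsion [2], so Ȟ^1 ≅ Z/2
Ȟ^2 = (0 − 0) − 0 = 0, so Ȟ^2 ≅ 0


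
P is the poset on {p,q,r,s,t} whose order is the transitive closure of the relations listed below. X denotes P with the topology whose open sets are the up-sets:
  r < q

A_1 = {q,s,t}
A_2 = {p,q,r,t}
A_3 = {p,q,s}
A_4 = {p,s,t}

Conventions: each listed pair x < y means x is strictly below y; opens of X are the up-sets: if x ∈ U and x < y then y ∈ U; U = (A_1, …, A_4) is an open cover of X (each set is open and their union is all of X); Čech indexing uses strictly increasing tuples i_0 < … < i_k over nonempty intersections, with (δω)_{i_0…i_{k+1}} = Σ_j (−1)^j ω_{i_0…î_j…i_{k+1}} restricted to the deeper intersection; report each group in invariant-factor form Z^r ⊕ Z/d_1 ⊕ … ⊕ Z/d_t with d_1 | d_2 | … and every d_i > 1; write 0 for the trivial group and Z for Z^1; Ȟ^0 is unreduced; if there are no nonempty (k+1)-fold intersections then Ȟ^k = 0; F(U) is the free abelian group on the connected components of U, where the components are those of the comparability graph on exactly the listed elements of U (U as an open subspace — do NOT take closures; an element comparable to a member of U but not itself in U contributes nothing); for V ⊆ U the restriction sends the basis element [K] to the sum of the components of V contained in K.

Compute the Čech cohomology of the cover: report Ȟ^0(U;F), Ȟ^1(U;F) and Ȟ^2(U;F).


Ȟ^0(U;F) ≅ Z^4, Ȟ^1(U;F) ≅ 0 and Ȟ^2(U;F) ≅ 0

nonempty intersections:
  A12={q,t} A13={q,s} A14={s,t} A23={p,q} A24={p,t} A34={p,s}
  A123={q} A124={t} A134={s} A234={p}
components per intersection:
  A1: {q} {s} {t}
  A2: {p} {q,r} {t}
  A3: {p} {q} {s}
  A4: {p} {s} {t}
  A12: {q} {t}
  A13: {q} {s}
  A14: {s} {t}
  A23: {p} {q}
  A24: {p} {t}
  A34: {p} {s}
  A123: {q}
  A124: {t}
  A134: {s}
  A234: {p}
C dims 12,12,4; δ0: rk 8, SNF 1^8; δ1: rk 4, SNF 1^4
Ȟ^0: (12−8)−0=4 ⇒ Z^4
Ȟ^1: (12−4)−8=0 ⇒ 0
Ȟ^2: (4−0)−4=0 ⇒ 0


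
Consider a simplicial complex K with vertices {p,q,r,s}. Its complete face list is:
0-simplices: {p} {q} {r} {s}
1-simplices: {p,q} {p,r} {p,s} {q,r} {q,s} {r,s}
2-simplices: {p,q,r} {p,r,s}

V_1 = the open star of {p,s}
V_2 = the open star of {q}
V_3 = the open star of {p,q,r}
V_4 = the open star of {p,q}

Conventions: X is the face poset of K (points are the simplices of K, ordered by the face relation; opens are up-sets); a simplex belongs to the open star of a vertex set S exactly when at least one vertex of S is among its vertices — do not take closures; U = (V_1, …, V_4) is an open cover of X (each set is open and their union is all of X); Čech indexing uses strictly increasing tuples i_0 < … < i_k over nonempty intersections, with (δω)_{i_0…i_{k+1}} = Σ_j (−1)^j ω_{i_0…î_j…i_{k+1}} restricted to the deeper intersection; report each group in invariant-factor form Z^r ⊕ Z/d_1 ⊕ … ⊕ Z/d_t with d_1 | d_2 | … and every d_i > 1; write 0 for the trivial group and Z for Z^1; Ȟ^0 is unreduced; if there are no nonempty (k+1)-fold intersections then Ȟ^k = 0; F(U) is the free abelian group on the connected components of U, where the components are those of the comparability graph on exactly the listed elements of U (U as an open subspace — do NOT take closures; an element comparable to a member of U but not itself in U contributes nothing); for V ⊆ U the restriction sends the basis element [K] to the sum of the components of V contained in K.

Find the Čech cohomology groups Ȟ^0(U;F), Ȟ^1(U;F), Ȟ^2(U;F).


Ȟ^0 = Z; Ȟ^1 = Z; Ȟ^2 = 0

nonempty intersections:
  V1={{p},{s},{p,q},{p,r},{p,s},{q,s},{r,s},{p,q,r},{p,r,s}} V2={{q},{p,q},{q,r},{q,s},{p,q,r}} V3={{p},{q},{r},{p,q},{p,r},{p,s},{q,r},{q,s},{r,s},{p,q,r},{p,r,s}} V4={{p},{q},{p,q},{p,r},{p,s},{q,r},{q,s},{p,q,r},{p,r,s}}
  V12={{p,q},{q,s},{p,q,r}} V13={{p},{p,q},{p,r},{p,s},{q,s},{r,s},{p,q,r},{p,r,s}} V14={{p},{p,q},{p,r},{p,s},{q,s},{p,q,r},{p,r,s}} V23={{q},{p,q},{q,r},{q,s},{p,q,r}} V24={{q},{p,q},{q,r},{q,s},{p,q,r}} V34={{p},{q},{p,q},{p,r},{p,s},{q,r},{q,s},{p,q,r},{p,r,s}}
  V123={{p,q},{q,s},{p,q,r}} V124={{p,q},{q,s},{p,q,r}} V134={{p},{p,q},{p,r},{p,s},{q,s},{p,q,r},{p,r,s}} V234={{q},{p,q},{q,r},{q,s},{p,q,r}}
  V1234={{p,q},{q,s},{p,q,r}}
components per intersection:
  V1: {{p},{s},{p,q},{p,r},{p,s},{q,s},{r,s},{p,q,r},{p,r,s}}
  V2: {{q},{p,q},{q,r},{q,s},{p,q,r}}
  V3: {{p},{q},{r},{p,q},{p,r},{p,s},{q,r},{q,s},{r,s},{p,q,r},{p,r,s}}
  V4: {{p},{q},{p,q},{p,r},{p,s},{q,r},{q,s},{p,q,r},{p,r,s}}
  V12: {{p,q},{p,q,r}} {{q,s}}
  V13: {{p},{p,q},{p,r},{p,s},{r,s},{p,q,r},{p,r,s}} {{q,s}}
  V14: {{p},{p,q},{p,r},{p,s},{p,q,r},{p,r,s}} {{q,s}}
  V23: {{q},{p,q},{q,r},{q,s},{p,q,r}}
  V24: {{q},{p,q},{q,r},{q,s},{p,q,r}}
  V34: {{p},{q},{p,q},{p,r},{p,s},{q,r},{q,s},{p,q,r},{p,r,s}}
  V123: {{p,q},{p,q,r}} {{q,s}}
  V124: {{p,q},{p,q,r}} {{q,s}}
  V134: {{p},{p,q},{p,r},{p,s},{p,q,r},{p,r,s}} {{q,s}}
  V234: {{q},{p,q},{q,r},{q,s},{p,q,r}}
  V1234: {{p,q},{p,q,r}} {{q,s}}
C dims 4,9,7,2; δ0: rk 3, SNF 1^3; δ1: rk 5, SNF 1^5; δ2: rk 2, SNF 1^2
Ȟ^0: (4−3)−0=1 ⇒ Z
Ȟ^1: (9−5)−3=1 ⇒ Z
Ȟ^2: (7−2)−5=0 ⇒ 0


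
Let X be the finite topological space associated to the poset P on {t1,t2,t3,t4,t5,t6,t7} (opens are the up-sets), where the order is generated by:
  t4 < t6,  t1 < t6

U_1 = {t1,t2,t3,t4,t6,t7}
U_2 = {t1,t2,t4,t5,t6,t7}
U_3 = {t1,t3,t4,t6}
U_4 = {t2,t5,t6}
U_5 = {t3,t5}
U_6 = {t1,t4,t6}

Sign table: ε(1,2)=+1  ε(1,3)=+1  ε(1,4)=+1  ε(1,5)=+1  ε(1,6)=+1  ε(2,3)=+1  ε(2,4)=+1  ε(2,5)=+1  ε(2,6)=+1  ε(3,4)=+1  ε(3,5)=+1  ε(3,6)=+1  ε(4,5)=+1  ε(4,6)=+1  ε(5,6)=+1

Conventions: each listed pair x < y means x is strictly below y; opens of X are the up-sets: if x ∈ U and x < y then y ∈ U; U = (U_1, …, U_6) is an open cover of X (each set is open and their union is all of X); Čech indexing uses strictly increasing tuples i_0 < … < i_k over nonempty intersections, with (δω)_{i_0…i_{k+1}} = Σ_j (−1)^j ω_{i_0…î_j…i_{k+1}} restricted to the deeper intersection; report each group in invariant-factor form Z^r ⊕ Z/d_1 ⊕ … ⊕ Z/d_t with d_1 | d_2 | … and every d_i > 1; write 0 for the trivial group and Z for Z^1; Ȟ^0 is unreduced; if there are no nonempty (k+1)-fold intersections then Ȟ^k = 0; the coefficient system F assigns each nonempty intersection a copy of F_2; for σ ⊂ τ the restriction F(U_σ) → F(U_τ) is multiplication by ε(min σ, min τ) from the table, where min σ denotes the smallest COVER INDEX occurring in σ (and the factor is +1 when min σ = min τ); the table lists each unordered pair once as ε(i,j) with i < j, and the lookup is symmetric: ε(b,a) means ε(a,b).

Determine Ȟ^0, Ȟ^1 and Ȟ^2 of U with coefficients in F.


Ȟ^0 = Z/2,  Ȟ^1 = Z/2,  Ȟ^2 = 0

intersection data:
  U12={t1,t2,t4,t6,t7} U13={t1,t3,t4,t6} U14={t2,t6} U15={t3} U16={t1,t4,t6} U23={t1,t4,t6} U24={t2,t5,t6} U25={t5} U26={t1,t4,t6} U34={t6} U35={t3} U36={t1,t4,t6} U45={t5} U46={t6}
  U123={t1,t4,t6} U124={t2,t6} U126={t1,t4,t6} U134={t6} U135={t3} U136={t1,t4,t6} U146={t6} U234={t6} U236={t1,t4,t6} U245={t5} U246={t6} U346={t6}
  U1234={t6} U1236={t1,t4,t6} U1246={t6} U1346={t6} U2346={t6}
  U12346={t6}
C dims 6,14,12,5; δ0: rk_F2 5; δ1: rk_F2 8; δ2: rk_F2 4
Ȟ^0 = (6 − 5) − 0 = 1, so Ȟ^0 ≅ Z/2
Ȟ^1 = (14 − 8) − 5 = 1, so Ȟ^1 ≅ Z/2
Ȟ^2 = (12 − 4) − 8 = 0, so Ȟ^2 ≅ 0


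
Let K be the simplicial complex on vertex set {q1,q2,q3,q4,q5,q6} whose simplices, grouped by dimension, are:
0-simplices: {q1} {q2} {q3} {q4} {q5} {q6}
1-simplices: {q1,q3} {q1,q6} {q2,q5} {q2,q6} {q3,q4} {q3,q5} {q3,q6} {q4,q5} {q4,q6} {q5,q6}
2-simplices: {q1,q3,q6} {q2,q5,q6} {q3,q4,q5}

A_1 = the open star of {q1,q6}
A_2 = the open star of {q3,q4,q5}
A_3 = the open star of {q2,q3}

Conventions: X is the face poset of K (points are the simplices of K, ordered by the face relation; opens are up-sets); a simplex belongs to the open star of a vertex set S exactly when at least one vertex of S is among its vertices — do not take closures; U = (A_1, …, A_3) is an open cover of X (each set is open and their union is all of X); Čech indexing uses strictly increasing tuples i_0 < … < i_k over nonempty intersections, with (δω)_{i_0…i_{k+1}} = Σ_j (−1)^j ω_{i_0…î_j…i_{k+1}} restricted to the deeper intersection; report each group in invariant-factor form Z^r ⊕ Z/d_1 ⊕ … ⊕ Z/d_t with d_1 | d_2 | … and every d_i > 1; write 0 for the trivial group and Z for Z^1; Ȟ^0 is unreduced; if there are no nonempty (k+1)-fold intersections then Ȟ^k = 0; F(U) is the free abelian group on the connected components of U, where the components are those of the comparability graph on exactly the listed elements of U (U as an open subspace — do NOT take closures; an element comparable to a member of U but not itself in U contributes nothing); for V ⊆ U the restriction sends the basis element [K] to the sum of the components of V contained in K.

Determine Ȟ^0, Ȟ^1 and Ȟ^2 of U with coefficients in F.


Ȟ^0 = Z,  Ȟ^1 = Z^2,  Ȟ^2 = 0

cover nerve:
  A1={{q1},{q6},{q1,q3},{q1,q6},{q2,q6},{q3,q6},{q4,q6},{q5,q6},{q1,q3,q6},{q2,q5,q6}} A2={{q3},{q4},{q5},{q1,q3},{q2,q5},{q3,q4},{q3,q5},{q3,q6},{q4,q5},{q4,q6},{q5,q6},{q1,q3,q6},{q2,q5,q6},{q3,q4,q5}} A3={{q2},{q3},{q1,q3},{q2,q5},{q2,q6},{q3,q4},{q3,q5},{q3,q6},{q1,q3,q6},{q2,q5,q6},{q3,q4,q5}}
  A12={{q1,q3},{q3,q6},{q4,q6},{q5,q6},{q1,q3,q6},{q2,q5,q6}} A13={{q1,q3},{q2,q6},{q3,q6},{q1,q3,q6},{q2,q5,q6}} A23={{q3},{q1,q3},{q2,q5},{q3,q4},{q3,q5},{q3,q6},{q1,q3,q6},{q2,q5,q6},{q3,q4,q5}}
  A123={{q1,q3},{q3,q6},{q1,q3,q6},{q2,q5,q6}}
components per intersection:
  A1: {{q1},{q6},{q1,q3},{q1,q6},{q2,q6},{q3,q6},{q4,q6},{q5,q6},{q1,q3,q6},{q2,q5,q6}}
  A2: {{q3},{q4},{q5},{q1,q3},{q2,q5},{q3,q4},{q3,q5},{q3,q6},{q4,q5},{q4,q6},{q5,q6},{q1,q3,q6},{q2,q5,q6},{q3,q4,q5}}
  A3: {{q2},{q2,q5},{q2,q6},{q2,q5,q6}} {{q3},{q1,q3},{q3,q4},{q3,q5},{q3,q6},{q1,q3,q6},{q3,q4,q5}}
  A12: {{q1,q3},{q3,q6},{q1,q3,q6}} {{q4,q6}} {{q5,q6},{q2,q5,q6}}
  A13: {{q1,q3},{q3,q6},{q1,q3,q6}} {{q2,q6},{q2,q5,q6}}
  A23: {{q3},{q1,q3},{q3,q4},{q3,q5},{q3,q6},{q1,q3,q6},{q3,q4,q5}} {{q2,q5},{q2,q5,q6}}
  A123: {{q1,q3},{q3,q6},{q1,q3,q6}} {{q2,q5,q6}}
C dims 4,7,2; δ0: rk 3, SNF 1^3; δ1: rk 2, SNF 1^2
Ȟ^0: (4−3)−0=1 ⇒ Z
Ȟ^1: (7−2)−3=2 ⇒ Z^2
Ȟ^2: (2−0)−2=0 ⇒ 0
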